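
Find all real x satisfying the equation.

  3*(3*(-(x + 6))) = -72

Step 1. [3*(3*(-(x + 6))) = -72] divide by the outer 3, so div: 3*(-(x + 6)) = -24.
Step 2. [3*(-(x + 6)) = -24] divide by the outer 3 ⇒ div: -(x + 6) = -8.
Step 3. [-(x + 6) = -8] LHS negated; negate both sides ⇒ neg: x + 6 = 8.
Step 4. [x + 6 = 8] subtract 6: x sits inside (… + 6). So sub: x = 2.

Answer: x ∈ {2}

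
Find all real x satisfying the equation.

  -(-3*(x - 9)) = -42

Step 1. [-(-3*(x - 9)) = -42] LHS negated; negate both sides. So neg: -3*(x - 9) = 42.
Step 2. [-3*(x - 9) = 42] leading coefficient -3: divide by -3, so div: x - 9 = -14.
Step 3. [x - 9 = -14] the outer -9 inverts by adding 9, so sub: x = -5.

Answer: x ∈ {-5}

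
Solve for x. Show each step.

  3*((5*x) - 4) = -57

Step 1. [3*((5*x) - 4) = -57] 3 out front; divide by 3 ⇒ div: (5*x) - 4 = -19.
Step 2. [(5*x) - 4 = -19] peel the -4: add 4 from each side ⇒ sub: 5*x = -15.
Step 3. [5*x = -15] 5·(inner) — divide through by 5, so div: x = -3.

Answer: x ∈ {-3}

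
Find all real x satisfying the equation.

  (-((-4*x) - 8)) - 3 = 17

Step 1. [(-((-4*x) - 8)) - 3 = 17] -3 is outermost — add 3 both sides ⇒ sub: -((-4*x) - 8) = 20.
Step 2. [-((-4*x) - 8) = 20] flip signs both sides ⇒ neg: (-4*x) - 8 = -20.
Step 3. [(-4*x) - 8 = -20] 8 comes off first (add 8). So sub: -4*x = -12.
Step 4. [-4*x = -12] leading coefficient -4: divide by -4. So div: x = 3.

Answer: x ∈ {3}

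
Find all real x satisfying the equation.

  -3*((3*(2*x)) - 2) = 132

Step 1. [-3*((3*(2*x)) - 2) = 132] leading coefficient -3: divide by -3 ⇒ div: (3*(2*x)) - 2 = -44.
Step 2. [(3*(2*x)) - 2 = -44] peel the -2: add 2 from each side ⇒ sub: 3*(2*x) = -42.
Step 3. [3*(2*x) = -42] divide by the outer 3 ⇒ div: 2*x = -14.
Step 4. [2*x = -14] leading coefficient 2: divide by 2 ⇒ div: x = -7.

Answer: x ∈ {-7}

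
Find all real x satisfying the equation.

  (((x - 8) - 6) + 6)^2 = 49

Step 1. [(((x - 8) - 6) + 6)^2 = 49] √ both sides: 49 ≥ 0 gives two branches. So sqrt: ((x - 8) - 6) + 6 = 7 or -7.
Step 2. [((x - 8) - 6) + 6 = 7 or -7] the outer +6 inverts by subtracting 6, so sub: (x - 8) - 6 = 1 or -13.
Step 3. [(x - 8) - 6 = 1 or -13] peel the -6: add 6 from each side. So sub: x - 8 = 7 or -7.
Step 4. [x - 8 = 7 or -7] the outer -8 inverts by adding 8. So sub: x = 15 or 1.

Answer: x ∈ {1, 15}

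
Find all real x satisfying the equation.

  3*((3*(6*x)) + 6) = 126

Step 1. [3*((3*(6*x)) + 6) = 126] 3 out front; divide by 3 ⇒ div: (3*(6*x)) + 6 = 42.
Step 2. [(3*(6*x)) + 6 = 42] the outer +6 inverts by subtracting 6, so sub: 3*(6*x) = 36.
Step 3. [3*(6*x) = 36] leading coefficient 3: divide by 3, so div: 6*x = 12.
Step 4. [6*x = 12] leading coefficient 6: divide by 6 ⇒ div: x = 2.

Answer: x ∈ {2}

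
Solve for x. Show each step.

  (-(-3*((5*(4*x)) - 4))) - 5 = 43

Step 1. [(-(-3*((5*(4*x)) - 4))) - 5 = 43] the outer -5 inverts by adding 5. So sub: -(-3*((5*(4*x)) - 4)) = 48.
Step 2. [-(-3*((5*(4*x)) - 4)) = 48] LHS negated; negate both sides. So neg: -3*((5*(4*x)) - 4) = -48.
Step 3. [-3*((5*(4*x)) - 4) = -48] -3·(inner) — divide through by -3, so div: (5*(4*x)) - 4 = 16.
Step 4. [(5*(4*x)) - 4 = 16] 4 comes off first (add 4). So sub: 5*(4*x) = 20.
Step 5. [5*(4*x) = 20] 5·(inner) — divide through by 5 ⇒ div: 4*x = 4.
Step 6. [4*x = 4] divide by the outer 4 ⇒ div: x = 1.

Answer: x ∈ {1}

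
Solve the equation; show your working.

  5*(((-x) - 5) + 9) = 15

Step 1. [5*(((-x) - 5) + 9) = 15] divide by the outer 5, so div: ((-x) - 5) + 9 = 3.
Step 2. [((-x) - 5) + 9 = 3] the outer +9 inverts by subtracting 9. So sub: (-x) - 5 = -6.
Step 3. [(-x) - 5 = -6] -5 is outermost — add 5 both sides ⇒ sub: -x = -1.
Step 4. [-x = -1] flip signs both sides ⇒ neg: x = 1.

Answer: x ∈ {1}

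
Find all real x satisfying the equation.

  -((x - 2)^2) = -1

Step 1. [-((x - 2)^2) = -1] flip signs both sides. So neg: (x - 2)^2 = 1.
Step 2. [(x - 2)^2 = 1] 1 ≥ 0, LHS is (·)² — take ±√, so sqrt: x - 2 = 1 or -1.
Step 3. [x - 2 = 1 or -1] peel the -2: add 2 from each side, so sub: x = 3 or 1.

Answer: x ∈ {1, 3}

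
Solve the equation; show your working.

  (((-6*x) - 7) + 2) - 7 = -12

Step 1. [(((-6*x) - 7) + 2) - 7 = -12] peel the -7: add 7 from each side ⇒ sub: ((-6*x) - 7) + 2 = -5.
Step 2. [((-6*x) - 7) + 2 = -5] subtract 2: x sits inside (… + 2) ⇒ sub: (-6*x) - 7 = -7.
Step 3. [(-6*x) - 7 = -7] add 7: x sits inside (… - 7), so sub: -6*x = 0.
Step 4. [-6*x = 0] divide by the outer -6 ⇒ div: x = 0.

Answer: x ∈ {0}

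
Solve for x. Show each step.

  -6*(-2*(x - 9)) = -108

Step 1. [-6*(-2*(x - 9)) = -108] leading coefficient -6: divide by -6 ⇒ div: -2*(x - 9) = 18.
Step 2. [-2*(x - 9) = 18] divide by the outer -2. So div: x - 9 = -9.
Step 3. [x - 9 = -9] the outer -9 inverts by adding 9 ⇒ sub: x = 0.

Answer: x ∈ {0}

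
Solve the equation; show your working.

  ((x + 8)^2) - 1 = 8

Step 1. [((x + 8)^2) - 1 = 8] -1 is outermost — add 1 both sides. So sub: (x + 8)^2 = 9.
Step 2. [(x + 8)^2 = 9] LHS squared, RHS 9 ≥ 0: apply √ (±) ⇒ sqrt: x + 8 = 3 or -3.
Step 3. [x + 8 = 3 or -3] 8 comes off first (subtract 8). So sub: x = -5 or -11.

Answer: x ∈ {-11, -5}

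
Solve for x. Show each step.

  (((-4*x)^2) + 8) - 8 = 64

Step 1. [(((-4*x)^2) + 8) - 8 = 64] add 8: x sits inside (… - 8). So sub: ((-4*x)^2) + 8 = 72.
Step 2. [((-4*x)^2) + 8 = 72] peel the +8: subtract 8 from each side ⇒ sub: (-4*x)^2 = 64.
Step 3. [(-4*x)^2 = 64] LHS squared, RHS 64 ≥ 0: apply √ (±) ⇒ sqrt: -4*x = 8 or -8.
Step 4. [-4*x = 8 or -8] -4·(inner) — divide through by -4. So div: x = -2 or 2.

Answer: x ∈ {-2, 2}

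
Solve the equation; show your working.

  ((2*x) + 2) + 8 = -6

Step 1. [((2*x) + 2) + 8 = -6] peel the +8: subtract 8 from each side ⇒ sub: (2*x) + 2 = -14.
Step 2. [(2*x) + 2 = -14] common factor 2 (LHS and -14) — divide through ⇒ factor: x + 1 = -7.
Step 3. [x + 1 = -7] +1 is outermost — subtract 1 both sides. So sub: x = -8.

Answer: x ∈ {-8}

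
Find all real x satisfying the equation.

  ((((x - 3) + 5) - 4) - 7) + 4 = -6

Step 1. [((((x - 3) + 5) - 4) - 7) + 4 = -6] subtract 4: x sits inside (… + 4). So sub: (((x - 3) + 5) - 4) - 7 = -10.
Step 2. [(((x - 3) + 5) - 4) - 7 = -10] -7 is outermost — add 7 both sides. So sub: ((x - 3) + 5) - 4 = -3.
Step 3. [((x - 3) + 5) - 4 = -3] 4 comes off first (add 4) ⇒ sub: (x - 3) + 5 = 1.
Step 4. [(x - 3) + 5 = 1] +5 is outermost — subtract 5 both sides, so sub: x - 3 = -4.
Step 5. [x - 3 = -4] peel the -3: add 3 from each side ⇒ sub: x = -1.

Answer: x ∈ {-1}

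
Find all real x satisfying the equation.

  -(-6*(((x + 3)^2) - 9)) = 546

Step 1. [-(-6*(((x + 3)^2) - 9)) = 546] leading − — multiply by −1 ⇒ neg: -6*(((x + 3)^2) - 9) = -546.
Step 2. [-6*(((x + 3)^2) - 9) = -546] -6·(inner) — divide through by -6, so div: ((x + 3)^2) - 9 = 91.
Step 3. [((x + 3)^2) - 9 = 91] 9 comes off first (add 9), so sub: (x + 3)^2 = 100.
Step 4. [(x + 3)^2 = 100] LHS squared, RHS 100 ≥ 0: apply √ (±), so sqrt: x + 3 = 10 or -10.
Step 5. [x + 3 = 10 or -10] 3 comes off first (subtract 3), so sub: x = 7 or -13.

Answer: x ∈ {-13, 7}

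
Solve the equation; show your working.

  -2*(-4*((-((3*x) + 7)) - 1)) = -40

Step 1. [-2*(-4*((-((3*x) + 7)) - 1)) = -40] divide by the outer -2. So div: -4*((-((3*x) + 7)) - 1) = 20.
Step 2. [-4*((-((3*x) + 7)) - 1) = 20] divide by the outer -4. So div: (-((3*x) + 7)) - 1 = -5.
Step 3. [(-((3*x) + 7)) - 1 = -5] the outer -1 inverts by adding 1, so sub: -((3*x) + 7) = -4.
Step 4. [-((3*x) + 7) = -4] LHS negated; negate both sides. So neg: (3*x) + 7 = 4.
Step 5. [(3*x) + 7 = 4] the outer +7 inverts by subtracting 7, so sub: 3*x = -3.
Step 6. [3*x = -3] 3·(inner) — divide through by 3 ⇒ div: x = -1.

Answer: x ∈ {-1}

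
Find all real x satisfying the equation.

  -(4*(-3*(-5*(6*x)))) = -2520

Step 1. [-(4*(-3*(-5*(6*x)))) = -2520] LHS negated; negate both sides. So neg: 4*(-3*(-5*(6*x))) = 2520.
Step 2. [4*(-3*(-5*(6*x))) = 2520] divide by the outer 4. So div: -3*(-5*(6*x)) = 630.
Step 3. [-3*(-5*(6*x)) = 630] leading coefficient -3: divide by -3. So div: -5*(6*x) = -210.
Step 4. [-5*(6*x) = -210] LHS = -5·(…); ÷-5 both sides ⇒ div: 6*x = 42.
Step 5. [6*x = 42] 6·(inner) — divide through by 6, so div: x = 7.

Answer: x ∈ {7}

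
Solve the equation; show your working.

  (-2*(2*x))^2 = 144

Step 1. [(-2*(2*x))^2 = 144] LHS squared, RHS 144 ≥ 0: apply √ (±). So sqrt: -2*(2*x) = 12 or -12.
Step 2. [-2*(2*x) = 12 or -12] leading coefficient -2: divide by -2 ⇒ div: 2*x = -6 or 6.
Step 3. [2*x = -6 or 6] 2·(inner) — divide through by 2. So div: x = -3 or 3.

Answer: x ∈ {-3, 3}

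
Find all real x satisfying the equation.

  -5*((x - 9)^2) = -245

Step 1. [-5*((x - 9)^2) = -245] -5·(inner) — divide through by -5 ⇒ div: (x - 9)^2 = 49.
Step 2. [(x - 9)^2 = 49] LHS squared, RHS 49 ≥ 0: apply √ (±) ⇒ sqrt: x - 9 = 7 or -7.
Step 3. [x - 9 = 7 or -7] the outer -9 inverts by adding 9 ⇒ sub: x = 16 or 2.

Answer: x ∈ {2, 16}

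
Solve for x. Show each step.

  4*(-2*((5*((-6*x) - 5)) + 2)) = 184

Step 1. [4*(-2*((5*((-6*x) - 5)) + 2)) = 184] 4 out front; divide by 4, so div: -2*((5*((-6*x) - 5)) + 2) = 46.
Step 2. [-2*((5*((-6*x) - 5)) + 2) = 46] LHS = -2·(…); ÷-2 both sides. So div: (5*((-6*x) - 5)) + 2 = -23.
Step 3. [(5*((-6*x) - 5)) + 2 = -23] 2 comes off first (subtract 2), so sub: 5*((-6*x) - 5) = -25.
Step 4. [5*((-6*x) - 5) = -25] 5 out front; divide by 5, so div: (-6*x) - 5 = -5.
Step 5. [(-6*x) - 5 = -5] -5 is outermost — add 5 both sides ⇒ sub: -6*x = 0.
Step 6. [-6*x = 0] divide by the outer -6. So div: x = 0.

Answer: x ∈ {0}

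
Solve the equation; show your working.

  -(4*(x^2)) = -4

Step 1. [-(4*(x^2)) = -4] LHS negated; negate both sides ⇒ neg: 4*(x^2) = 4.
Step 2. [4*(x^2) = 4] 4 out front; divide by 4 ⇒ div: x^2 = 1.
Step 3. [x^2 = 1] √ both sides: 1 ≥ 0 gives two branches. So sqrt: x = 1 or -1.

Answer: x ∈ {-1, 1}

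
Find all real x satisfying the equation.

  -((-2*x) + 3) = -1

Step 1. [-((-2*x) + 3) = -1] flip signs both sides ⇒ neg: (-2*x) + 3 = 1.
Step 2. [(-2*x) + 3 = 1] peel the +3: subtract 3 from each side, so sub: -2*x = -2.
Step 3. [-2*x = -2] divide by the outer -2, so div: x = 1.

Answer: x ∈ {1}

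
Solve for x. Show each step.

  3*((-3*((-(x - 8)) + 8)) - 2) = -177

Step 1. [3*((-3*((-(x - 8)) + 8)) - 2) = -177] 3 out front; divide by 3. So div: (-3*((-(x - 8)) + 8)) - 2 = -59.
Step 2. [(-3*((-(x - 8)) + 8)) - 2 = -59] add 2: x sits inside (… - 2). So sub: -3*((-(x - 8)) + 8) = -57.
Step 3. [-3*((-(x - 8)) + 8) = -57] LHS = -3·(…); ÷-3 both sides, so div: (-(x - 8)) + 8 = 19.
Step 4. [(-(x - 8)) + 8 = 19] the outer +8 inverts by subtracting 8, so sub: -(x - 8) = 11.
Step 5. [-(x - 8) = 11] LHS negated; negate both sides, so neg: x - 8 = -11.
Step 6. [x - 8 = -11] the outer -8 inverts by adding 8. So sub: x = -3.

Answer: x ∈ {-3}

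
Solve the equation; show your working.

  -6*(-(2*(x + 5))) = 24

Step 1. [-6*(-(2*(x + 5))) = 24] divide by the outer -6. So div: -(2*(x + 5)) = -4.
Step 2. [-(2*(x + 5)) = -4] LHS negated; negate both sides, so neg: 2*(x + 5) = 4.
Step 3. [2*(x + 5) = 4] 2 out front; divide by 2 ⇒ div: x + 5 = 2.
Step 4. [x + 5 = 2] subtract 5: x sits inside (… + 5) ⇒ sub: x = -3.

Answer: x ∈ {-3}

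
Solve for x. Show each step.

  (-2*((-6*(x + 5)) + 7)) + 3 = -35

Step 1. [(-2*((-6*(x + 5)) + 7)) + 3 = -35] +3 is outermost — subtract 3 both sides, so sub: -2*((-6*(x + 5)) + 7) = -38.
Step 2. [-2*((-6*(x + 5)) + 7) = -38] -2·(inner) — divide through by -2 ⇒ div: (-6*(x + 5)) + 7 = 19.
Step 3. [(-6*(x + 5)) + 7 = 19] +7 is outermost — subtract 7 both sides. So sub: -6*(x + 5) = 12.
Step 4. [-6*(x + 5) = 12] -6·(inner) — divide through by -6, so div: x + 5 = -2.
Step 5. [x + 5 = -2] subtract 5: x sits inside (… + 5), so sub: x = -7.

Answer: x ∈ {-7}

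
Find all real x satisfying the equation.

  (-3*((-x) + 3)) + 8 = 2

Step 1. [(-3*((-x) + 3)) + 8 = 2] +8 is outermost — subtract 8 both sides, so sub: -3*((-x) + 3) = -6.
Step 2. [-3*((-x) + 3) = -6] divide by the outer -3. So div: (-x) + 3 = 2.
Step 3. [(-x) + 3 = 2] subtract 3: x sits inside (… + 3). So sub: -x = -1.
Step 4. [-x = -1] flip signs both sides. So neg: x = 1.

Answer: x ∈ {1}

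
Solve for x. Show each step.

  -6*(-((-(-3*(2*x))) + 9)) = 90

Step 1. [-6*(-((-(-3*(2*x))) + 9)) = 90] -6·(inner) — divide through by -6. So div: -((-(-3*(2*x))) + 9) = -15.
Step 2. [-((-(-3*(2*x))) + 9) = -15] LHS negated; negate both sides, so neg: (-(-3*(2*x))) + 9 = 15.
Step 3. [(-(-3*(2*x))) + 9 = 15] peel the +9: subtract 9 from each side, so sub: -(-3*(2*x)) = 6.
Step 4. [-(-3*(2*x)) = 6] flip signs both sides, so neg: -3*(2*x) = -6.
Step 5. [-3*(2*x) = -6] -3 out front; divide by -3. So div: 2*x = 2.
Step 6. [2*x = 2] 2·(inner) — divide through by 2, so div: x = 1.

Answer: x ∈ {1}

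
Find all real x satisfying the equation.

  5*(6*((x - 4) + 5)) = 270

Step 1. [5*(6*((x - 4) + 5)) = 270] 5 out front; divide by 5. So div: 6*((x - 4) + 5) = 54.
Step 2. [6*((x - 4) + 5) = 54] 6·(inner) — divide through by 6. So div: (x - 4) + 5 = 9.
Step 3. [(x - 4) + 5 = 9] 5 comes off first (subtract 5). So sub: x - 4 = 4.
Step 4. [x - 4 = 4] 4 comes off first (add 4) ⇒ sub: x = 8.

Answer: x ∈ {8}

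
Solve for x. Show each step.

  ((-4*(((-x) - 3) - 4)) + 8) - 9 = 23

Step 1. [((-4*(((-x) - 3) - 4)) + 8) - 9 = 23] 9 comes off first (add 9), so sub: (-4*(((-x) - 3) - 4)) + 8 = 32.
Step 2. [(-4*(((-x) - 3) - 4)) + 8 = 32] peel the +8: subtract 8 from each side. So sub: -4*(((-x) - 3) - 4) = 24.
Step 3. [-4*(((-x) - 3) - 4) = 24] leading coefficient -4: divide by -4, so div: ((-x) - 3) - 4 = -6.
Step 4. [((-x) - 3) - 4 = -6] add 4: x sits inside (… - 4) ⇒ sub: (-x) - 3 = -2.
Step 5. [(-x) - 3 = -2] add 3: x sits inside (… - 3) ⇒ sub: -x = 1.
Step 6. [-x = 1] flip signs both sides. So neg: x = -1.

Answer: x ∈ {-1}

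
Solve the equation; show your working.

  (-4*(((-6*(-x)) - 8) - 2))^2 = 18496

Step 1. [(-4*(((-6*(-x)) - 8) - 2))^2 = 18496] 18496 ≥ 0, LHS is (·)² — take ±√ ⇒ sqrt: -4*(((-6*(-x)) - 8) - 2) = 136 or -136.
Step 2. [-4*(((-6*(-x)) - 8) - 2) = 136 or -136] leading coefficient -4: divide by -4 ⇒ div: ((-6*(-x)) - 8) - 2 = -34 or 34.
Step 3. [((-6*(-x)) - 8) - 2 = -34 or 34] the outer -2 inverts by adding 2 ⇒ sub: (-6*(-x)) - 8 = -32 or 36.
Step 4. [(-6*(-x)) - 8 = -32 or 36] peel the -8: add 8 from each side ⇒ sub: -6*(-x) = -24 or 44.
Step 5. [-6*(-x) = -24 or 44] -6 out front; divide by -6, so div: -x = 4 or -22/3.
Step 6. [-x = 4 or -22/3] flip signs both sides. So neg: x = -4 or 22/3.

Answer: x ∈ {-4, 22/3}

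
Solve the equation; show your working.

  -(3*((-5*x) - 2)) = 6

Step 1. [-(3*((-5*x) - 2)) = 6] leading − — multiply by −1 ⇒ neg: 3*((-5*x) - 2) = -6.
Step 2. [3*((-5*x) - 2) = -6] leading coefficient 3: divide by 3. So div: (-5*x) - 2 = -2.
Step 3. [(-5*x) - 2 = -2] add 2: x sits inside (… - 2), so sub: -5*x = 0.
Step 4. [-5*x = 0] leading coefficient -5: divide by -5. So div: x = 0.

Answer: x ∈ {0}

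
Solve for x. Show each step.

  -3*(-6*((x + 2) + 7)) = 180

Step 1. [-3*(-6*((x + 2) + 7)) = 180] LHS = -3·(…); ÷-3 both sides. So div: -6*((x + 2) + 7) = -60.
Step 2. [-6*((x + 2) + 7) = -60] divide by the outer -6 ⇒ div: (x + 2) + 7 = 10.
Step 3. [(x + 2) + 7 = 10] peel the +7: subtract 7 from each side, so sub: x + 2 = 3.
Step 4. [x + 2 = 3] the outer +2 inverts by subtracting 2, so sub: x = 1.

Answer: x ∈ {1}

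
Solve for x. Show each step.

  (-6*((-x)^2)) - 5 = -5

Step 1. [(-6*((-x)^2)) - 5 = -5] -5 is outermost — add 5 both sides, so sub: -6*((-x)^2) = 0.
Step 2. [-6*((-x)^2) = 0] LHS = -6·(…); ÷-6 both sides. So div: (-x)^2 = 0.
Step 3. [(-x)^2 = 0] LHS squared, RHS 0 ≥ 0: apply √ (±). So sqrt: -x = 0.
Step 4. [-x = 0] leading − — multiply by −1 ⇒ neg: x = 0.

Answer: x ∈ {0}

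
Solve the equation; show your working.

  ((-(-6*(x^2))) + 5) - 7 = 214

Step 1. [((-(-6*(x^2))) + 5) - 7 = 214] add 7: x sits inside (… - 7). So sub: (-(-6*(x^2))) + 5 = 221.
Step 2. [(-(-6*(x^2))) + 5 = 221] subtract 5: x sits inside (… + 5), so sub: -(-6*(x^2)) = 216.
Step 3. [-(-6*(x^2)) = 216] leading − — multiply by −1. So neg: -6*(x^2) = -216.
Step 4. [-6*(x^2) = -216] leading coefficient -6: divide by -6, so div: x^2 = 36.
Step 5. [x^2 = 36] 36 ≥ 0, LHS is (·)² — take ±√. So sqrt: x = 6 or -6.

Answer: x ∈ {-6, 6}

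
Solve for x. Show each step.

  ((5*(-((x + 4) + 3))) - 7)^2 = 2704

Step 1. [((5*(-((x + 4) + 3))) - 7)^2 = 2704] √ both sides: 2704 ≥ 0 gives two branches. So sqrt: (5*(-((x + 4) + 3))) - 7 = 52 or -52.
Step 2. [(5*(-((x + 4) + 3))) - 7 = 52 or -52] add 7: x sits inside (… - 7) ⇒ sub: 5*(-((x + 4) + 3)) = 59 or -45.
Step 3. [5*(-((x + 4) + 3)) = 59 or -45] LHS = 5·(…); ÷5 both sides. So div: -((x + 4) + 3) = 59/5 or -9.
Step 4. [-((x + 4) + 3) = 59/5 or -9] LHS negated; negate both sides, so neg: (x + 4) + 3 = -59/5 or 9.
Step 5. [(x + 4) + 3 = -59/5 or 9] +3 is outermost — subtract 3 both sides. So sub: x + 4 = -74/5 or 6.
Step 6. [x + 4 = -74/5 or 6] peel the +4: subtract 4 from each side ⇒ sub: x = -94/5 or 2.

Answer: x ∈ {-94/5, 2}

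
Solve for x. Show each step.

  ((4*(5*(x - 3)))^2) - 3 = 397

Step 1. [((4*(5*(x - 3)))^2) - 3 = 397] add 3: x sits inside (… - 3) ⇒ sub: (4*(5*(x - 3)))^2 = 400.
Step 2. [(4*(5*(x - 3)))^2 = 400] LHS squared, RHS 400 ≥ 0: apply √ (±), so sqrt: 4*(5*(x - 3)) = 20 or -20.
Step 3. [4*(5*(x - 3)) = 20 or -20] 4·(inner) — divide through by 4, so div: 5*(x - 3) = 5 or -5.
Step 4. [5*(x - 3) = 5 or -5] leading coefficient 5: divide by 5 ⇒ div: x - 3 = 1 or -1.
Step 5. [x - 3 = 1 or -1] -3 is outermost — add 3 both sides. So sub: x = 4 or 2.

Answer: x ∈ {2, 4}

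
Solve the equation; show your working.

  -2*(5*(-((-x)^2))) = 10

Step 1. [-2*(5*(-((-x)^2))) = 10] -2 out front; divide by -2, so div: 5*(-((-x)^2)) = -5.
Step 2. [5*(-((-x)^2)) = -5] LHS = 5·(…); ÷5 both sides. So div: -((-x)^2) = -1.
Step 3. [-((-x)^2) = -1] LHS negated; negate both sides, so neg: (-x)^2 = 1.
Step 4. [(-x)^2 = 1] LHS squared, RHS 1 ≥ 0: apply √ (±), so sqrt: -x = 1 or -1.
Step 5. [-x = 1 or -1] flip signs both sides, so neg: x = -1 or 1.

Answer: x ∈ {-1, 1}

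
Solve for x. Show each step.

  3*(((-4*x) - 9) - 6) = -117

Step 1. [3*(((-4*x) - 9) - 6) = -117] leading coefficient 3: divide by 3. So div: ((-4*x) - 9) - 6 = -39.
Step 2. [((-4*x) - 9) - 6 = -39] 6 comes off first (add 6), so sub: (-4*x) - 9 = -33.
Step 3. [(-4*x) - 9 = -33] add 9: x sits inside (… - 9). So sub: -4*x = -24.
Step 4. [-4*x = -24] LHS = -4·(…); ÷-4 both sides, so div: x = 6.

Answer: x ∈ {6}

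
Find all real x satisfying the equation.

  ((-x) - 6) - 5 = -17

Step 1. [((-x) - 6) - 5 = -17] peel the -5: add 5 from each side. So sub: (-x) - 6 = -12.
Step 2. [(-x) - 6 = -12] 6 comes off first (add 6). So sub: -x = -6.
Step 3. [-x = -6] LHS negated; negate both sides ⇒ neg: x = 6.

Answer: x ∈ {6}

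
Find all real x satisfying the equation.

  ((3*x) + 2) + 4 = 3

Step 1. [((3*x) + 2) + 4 = 3] 4 comes off first (subtract 4), so sub: (3*x) + 2 = -1.
Step 2. [(3*x) + 2 = -1] peel the +2: subtract 2 from each side. So sub: 3*x = -3.
Step 3. [3*x = -3] 3·(inner) — divide through by 3 ⇒ div: x = -1.

Answer: x ∈ {-1}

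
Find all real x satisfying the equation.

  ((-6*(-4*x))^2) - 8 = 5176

Step 1. [((-6*(-4*x))^2) - 8 = 5176] the outer -8 inverts by adding 8 ⇒ sub: (-6*(-4*x))^2 = 5184.
Step 2. [(-6*(-4*x))^2 = 5184] 5184 ≥ 0, LHS is (·)² — take ±√. So sqrt: -6*(-4*x) = 72 or -72.
Step 3. [-6*(-4*x) = 72 or -72] -6·(inner) — divide through by -6. So div: -4*x = -12 or 12.
Step 4. [-4*x = -12 or 12] -4·(inner) — divide through by -4 ⇒ div: x = 3 or -3.

Answer: x ∈ {-3, 3}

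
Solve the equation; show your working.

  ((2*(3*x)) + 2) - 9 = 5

Step 1. [((2*(3*x)) + 2) - 9 = 5] the outer -9 inverts by adding 9, so sub: (2*(3*x)) + 2 = 14.
Step 2. [(2*(3*x)) + 2 = 14] common factor 2 (LHS and 14) — divide through ⇒ factor: (3*x) + 1 = 7.
Step 3. [(3*x) + 1 = 7] peel the +1: subtract 1 from each side. So sub: 3*x = 6.
Step 4. [3*x = 6] 3 out front; divide by 3. So div: x = 2.

Answer: x ∈ {2}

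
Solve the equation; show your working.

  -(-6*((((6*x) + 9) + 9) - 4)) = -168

Step 1. [-(-6*((((6*x) + 9) + 9) - 4)) = -168] LHS negated; negate both sides. So neg: -6*((((6*x) + 9) + 9) - 4) = 168.
Step 2. [-6*((((6*x) + 9) + 9) - 4) = 168] leading coefficient -6: divide by -6, so div: (((6*x) + 9) + 9) - 4 = -28.
Step 3. [(((6*x) + 9) + 9) - 4 = -28] 4 comes off first (add 4), so sub: ((6*x) + 9) + 9 = -24.
Step 4. [((6*x) + 9) + 9 = -24] +9 is outermost — subtract 9 both sides ⇒ sub: (6*x) + 9 = -33.
Step 5. [(6*x) + 9 = -33] subtract 9: x sits inside (… + 9). So sub: 6*x = -42.
Step 6. [6*x = -42] leading coefficient 6: divide by 6. So div: x = -7.

Answer: x ∈ {-7}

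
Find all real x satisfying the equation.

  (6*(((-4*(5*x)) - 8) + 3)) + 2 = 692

Step 1. [(6*(((-4*(5*x)) - 8) + 3)) + 2 = 692] peel the +2: subtract 2 from each side ⇒ sub: 6*(((-4*(5*x)) - 8) + 3) = 690.
Step 2. [6*(((-4*(5*x)) - 8) + 3) = 690] divide by the outer 6, so div: ((-4*(5*x)) - 8) + 3 = 115.
Step 3. [((-4*(5*x)) - 8) + 3 = 115] the outer +3 inverts by subtracting 3. So sub: (-4*(5*x)) - 8 = 112.
Step 4. [(-4*(5*x)) - 8 = 112] common factor -4 (LHS and 112) — divide through ⇒ factor: (5*x) + 2 = -28.
Step 5. [(5*x) + 2 = -28] peel the +2: subtract 2 from each side ⇒ sub: 5*x = -30.
Step 6. [5*x = -30] 5 out front; divide by 5. So div: x = -6.

Answer: x ∈ {-6}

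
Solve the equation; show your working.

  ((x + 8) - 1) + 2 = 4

Step 1. [((x + 8) - 1) + 2 = 4] +2 is outermost — subtract 2 both sides. So sub: (x + 8) - 1 = 2.
Step 2. [(x + 8) - 1 = 2] -1 is outermost — add 1 both sides. So sub: x + 8 = 3.
Step 3. [x + 8 = 3] peel the +8: subtract 8 from each side ⇒ sub: x = -5.

Answer: x ∈ {-5}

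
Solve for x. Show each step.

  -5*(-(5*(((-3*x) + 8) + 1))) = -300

Step 1. [-5*(-(5*(((-3*x) + 8) + 1))) = -300] -5·(inner) — divide through by -5. So div: -(5*(((-3*x) + 8) + 1)) = 60.
Step 2. [-(5*(((-3*x) + 8) + 1)) = 60] LHS negated; negate both sides. So neg: 5*(((-3*x) + 8) + 1) = -60.
Step 3. [5*(((-3*x) + 8) + 1) = -60] divide by the outer 5 ⇒ div: ((-3*x) + 8) + 1 = -12.
Step 4. [((-3*x) + 8) + 1 = -12] +1 is outermost — subtract 1 both sides. So sub: (-3*x) + 8 = -13.
Step 5. [(-3*x) + 8 = -13] +8 is outermost — subtract 8 both sides ⇒ sub: -3*x = -21.
Step 6. [-3*x = -21] LHS = -3·(…); ÷-3 both sides ⇒ div: x = 7.

Answer: x ∈ {7}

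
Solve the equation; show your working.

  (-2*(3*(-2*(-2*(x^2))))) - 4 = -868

Step 1. [(-2*(3*(-2*(-2*(x^2))))) - 4 = -868] add 4: x sits inside (… - 4). So sub: -2*(3*(-2*(-2*(x^2)))) = -864.
Step 2. [-2*(3*(-2*(-2*(x^2)))) = -864] -2·(inner) — divide through by -2. So div: 3*(-2*(-2*(x^2))) = 432.
Step 3. [3*(-2*(-2*(x^2))) = 432] divide by the outer 3 ⇒ div: -2*(-2*(x^2)) = 144.
Step 4. [-2*(-2*(x^2)) = 144] -2·(inner) — divide through by -2, so div: -2*(x^2) = -72.
Step 5. [-2*(x^2) = -72] divide by the outer -2 ⇒ div: x^2 = 36.
Step 6. [x^2 = 36] 36 ≥ 0, LHS is (·)² — take ±√, so sqrt: x = 6 or -6.

Answer: x ∈ {-6, 6}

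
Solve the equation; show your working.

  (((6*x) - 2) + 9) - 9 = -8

Step 1. [(((6*x) - 2) + 9) - 9 = -8] 9 comes off first (add 9) ⇒ sub: ((6*x) - 2) + 9 = 1.
Step 2. [((6*x) - 2) + 9 = 1] +9 is outermost — subtract 9 both sides ⇒ sub: (6*x) - 2 = -8.
Step 3. [(6*x) - 2 = -8] 2 comes off first (add 2). So sub: 6*x = -6.
Step 4. [6*x = -6] 6 out front; divide by 6, so div: x = -1.

Answer: x ∈ {-1}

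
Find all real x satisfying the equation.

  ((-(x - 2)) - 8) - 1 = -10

Step 1. [((-(x - 2)) - 8) - 1 = -10] 1 comes off first (add 1), so sub: (-(x - 2)) - 8 = -9.
Step 2. [(-(x - 2)) - 8 = -9] peel the -8: add 8 from each side ⇒ sub: -(x - 2) = -1.
Step 3. [-(x - 2) = -1] flip signs both sides ⇒ neg: x - 2 = 1.
Step 4. [x - 2 = 1] the outer -2 inverts by adding 2, so sub: x = 3.

Answer: x ∈ {3}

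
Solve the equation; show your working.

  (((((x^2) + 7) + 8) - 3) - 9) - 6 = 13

Step 1. [(((((x^2) + 7) + 8) - 3) - 9) - 6 = 13] -6 is outermost — add 6 both sides, so sub: ((((x^2) + 7) + 8) - 3) - 9 = 19.
Step 2. [((((x^2) + 7) + 8) - 3) - 9 = 19] the outer -9 inverts by adding 9 ⇒ sub: (((x^2) + 7) + 8) - 3 = 28.
Step 3. [(((x^2) + 7) + 8) - 3 = 28] -3 is outermost — add 3 both sides. So sub: ((x^2) + 7) + 8 = 31.
Step 4. [((x^2) + 7) + 8 = 31] 8 comes off first (subtract 8), so sub: (x^2) + 7 = 23.
Step 5. [(x^2) + 7 = 23] 7 comes off first (subtract 7). So sub: x^2 = 16.
Step 6. [x^2 = 16] √ both sides: 16 ≥ 0 gives two branches ⇒ sqrt: x = 4 or -4.

Answer: x ∈ {-4, 4}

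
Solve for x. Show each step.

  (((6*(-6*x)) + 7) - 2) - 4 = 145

Step 1. [(((6*(-6*x)) + 7) - 2) - 4 = 145] add 4: x sits inside (… - 4), so sub: ((6*(-6*x)) + 7) - 2 = 149.
Step 2. [((6*(-6*x)) + 7) - 2 = 149] the outer -2 inverts by adding 2, so sub: (6*(-6*x)) + 7 = 151.
Step 3. [(6*(-6*x)) + 7 = 151] the outer +7 inverts by subtracting 7, so sub: 6*(-6*x) = 144.
Step 4. [6*(-6*x) = 144] 6·(inner) — divide through by 6 ⇒ div: -6*x = 24.
Step 5. [-6*x = 24] -6 out front; divide by -6. So div: x = -4.

Answer: x ∈ {-4}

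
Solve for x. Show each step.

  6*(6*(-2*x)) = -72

Step 1. [6*(6*(-2*x)) = -72] divide by the outer 6. So div: 6*(-2*x) = -12.
Step 2. [6*(-2*x) = -12] LHS = 6·(…); ÷6 both sides ⇒ div: -2*x = -2.
Step 3. [-2*x = -2] divide by the outer -2, so div: x = 1.

Answer: x ∈ {1}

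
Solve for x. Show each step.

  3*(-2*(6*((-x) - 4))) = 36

Step 1. [3*(-2*(6*((-x) - 4))) = 36] 3 out front; divide by 3. So div: -2*(6*((-x) - 4)) = 12.
Step 2. [-2*(6*((-x) - 4)) = 12] -2·(inner) — divide through by -2 ⇒ div: 6*((-x) - 4) = -6.
Step 3. [6*((-x) - 4) = -6] leading coefficient 6: divide by 6. So div: (-x) - 4 = -1.
Step 4. [(-x) - 4 = -1] the outer -4 inverts by adding 4, so sub: -x = 3.
Step 5. [-x = 3] flip signs both sides ⇒ neg: x = -3.

Answer: x ∈ {-3}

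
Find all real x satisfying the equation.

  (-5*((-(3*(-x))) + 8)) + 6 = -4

Step 1. [(-5*((-(3*(-x))) + 8)) + 6 = -4] +6 is outermost — subtract 6 both sides, so sub: -5*((-(3*(-x))) + 8) = -10.
Step 2. [-5*((-(3*(-x))) + 8) = -10] -5·(inner) — divide through by -5, so div: (-(3*(-x))) + 8 = 2.
Step 3. [(-(3*(-x))) + 8 = 2] 8 comes off first (subtract 8). So sub: -(3*(-x)) = -6.
Step 4. [-(3*(-x)) = -6] flip signs both sides, so neg: 3*(-x) = 6.
Step 5. [3*(-x) = 6] leading coefficient 3: divide by 3. So div: -x = 2.
Step 6. [-x = 2] LHS negated; negate both sides, so neg: x = -2.

Answer: x ∈ {-2}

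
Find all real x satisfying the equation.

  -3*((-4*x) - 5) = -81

Step 1. [-3*((-4*x) - 5) = -81] leading coefficient -3: divide by -3, so div: (-4*x) - 5 = 27.
Step 2. [(-4*x) - 5 = 27] -5 is outermost — add 5 both sides ⇒ sub: -4*x = 32.
Step 3. [-4*x = 32] LHS = -4·(…); ÷-4 both sides, so div: x = -8.

Answer: x ∈ {-8}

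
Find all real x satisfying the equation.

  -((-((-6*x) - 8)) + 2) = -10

Step 1. [-((-((-6*x) - 8)) + 2) = -10] flip signs both sides ⇒ neg: (-((-6*x) - 8)) + 2 = 10.
Step 2. [(-((-6*x) - 8)) + 2 = 10] the outer +2 inverts by subtracting 2, so sub: -((-6*x) - 8) = 8.
Step 3. [-((-6*x) - 8) = 8] LHS negated; negate both sides ⇒ neg: (-6*x) - 8 = -8.
Step 4. [(-6*x) - 8 = -8] -8 is outermost — add 8 both sides ⇒ sub: -6*x = 0.
Step 5. [-6*x = 0] divide by the outer -6. So div: x = 0.

Answer: x ∈ {0}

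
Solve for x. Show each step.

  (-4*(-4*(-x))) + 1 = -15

Step 1. [(-4*(-4*(-x))) + 1 = -15] +1 is outermost — subtract 1 both sides ⇒ sub: -4*(-4*(-x)) = -16.
Step 2. [-4*(-4*(-x)) = -16] -4·(inner) — divide through by -4. So div: -4*(-x) = 4.
Step 3. [-4*(-x) = 4] LHS = -4·(…); ÷-4 both sides, so div: -x = -1.
Step 4. [-x = -1] flip signs both sides ⇒ neg: x = 1.

Answer: x ∈ {1}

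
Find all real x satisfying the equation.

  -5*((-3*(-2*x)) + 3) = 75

Step 1. [-5*((-3*(-2*x)) + 3) = 75] -5 out front; divide by -5. So div: (-3*(-2*x)) + 3 = -15.
Step 2. [(-3*(-2*x)) + 3 = -15] -3 | LHS and -3 | -15: pull -3 out, so factor: (-2*x) - 1 = 5.
Step 3. [(-2*x) - 1 = 5] add 1: x sits inside (… - 1) ⇒ sub: -2*x = 6.
Step 4. [-2*x = 6] -2·(inner) — divide through by -2, so div: x = -3.

Answer: x ∈ {-3}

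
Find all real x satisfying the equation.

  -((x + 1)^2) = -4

Step 1. [-((x + 1)^2) = -4] flip signs both sides. So neg: (x + 1)^2 = 4.
Step 2. [(x + 1)^2 = 4] √ both sides: 4 ≥ 0 gives two branches, so sqrt: x + 1 = 2 or -2.
Step 3. [x + 1 = 2 or -2] the outer +1 inverts by subtracting 1 ⇒ sub: x = 1 or -3.

Answer: x ∈ {-3, 1}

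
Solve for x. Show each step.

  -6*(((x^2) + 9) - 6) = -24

Step 1. [-6*(((x^2) + 9) - 6) = -24] divide by the outer -6 ⇒ div: ((x^2) + 9) - 6 = 4.
Step 2. [((x^2) + 9) - 6 = 4] add 6: x sits inside (… - 6) ⇒ sub: (x^2) + 9 = 10.
Step 3. [(x^2) + 9 = 10] the outer +9 inverts by subtracting 9, so sub: x^2 = 1.
Step 4. [x^2 = 1] √ both sides: 1 ≥ 0 gives two branches. So sqrt: x = 1 or -1.

Answer: x ∈ {-1, 1}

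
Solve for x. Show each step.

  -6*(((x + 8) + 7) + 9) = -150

Step 1. [-6*(((x + 8) + 7) + 9) = -150] -6·(inner) — divide through by -6. So div: ((x + 8) + 7) + 9 = 25.
Step 2. [((x + 8) + 7) + 9 = 25] subtract 9: x sits inside (… + 9). So sub: (x + 8) + 7 = 16.
Step 3. [(x + 8) + 7 = 16] subtract 7: x sits inside (… + 7), so sub: x + 8 = 9.
Step 4. [x + 8 = 9] peel the +8: subtract 8 from each side. So sub: x = 1.

Answer: x ∈ {1}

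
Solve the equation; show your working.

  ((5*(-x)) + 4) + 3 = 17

Step 1. [((5*(-x)) + 4) + 3 = 17] the outer +3 inverts by subtracting 3. So sub: (5*(-x)) + 4 = 14.
Step 2. [(5*(-x)) + 4 = 14] peel the +4: subtract 4 from each side ⇒ sub: 5*(-x) = 10.
Step 3. [5*(-x) = 10] 5 out front; divide by 5. So div: -x = 2.
Step 4. [-x = 2] LHS negated; negate both sides, so neg: x = -2.

Answer: x ∈ {-2}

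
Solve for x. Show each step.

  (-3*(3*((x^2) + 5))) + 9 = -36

Step 1. [(-3*(3*((x^2) + 5))) + 9 = -36] peel the +9: subtract 9 from each side ⇒ sub: -3*(3*((x^2) + 5)) = -45.
Step 2. [-3*(3*((x^2) + 5)) = -45] leading coefficient -3: divide by -3. So div: 3*((x^2) + 5) = 15.
Step 3. [3*((x^2) + 5) = 15] LHS = 3·(…); ÷3 both sides, so div: (x^2) + 5 = 5.
Step 4. [(x^2) + 5 = 5] subtract 5: x sits inside (… + 5). So sub: x^2 = 0.
Step 5. [x^2 = 0] LHS squared, RHS 0 ≥ 0: apply √ (±). So sqrt: x = 0.

Answer: x ∈ {0}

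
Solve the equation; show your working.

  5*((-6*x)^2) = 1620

Step 1. [5*((-6*x)^2) = 1620] LHS = 5·(…); ÷5 both sides, so div: (-6*x)^2 = 324.
Step 2. [(-6*x)^2 = 324] √ both sides: 324 ≥ 0 gives two branches. So sqrt: -6*x = 18 or -18.
Step 3. [-6*x = 18 or -18] leading coefficient -6: divide by -6. So div: x = -3 or 3.

Answer: x ∈ {-3, 3}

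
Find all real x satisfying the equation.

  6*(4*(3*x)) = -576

Step 1. [6*(4*(3*x)) = -576] LHS = 6·(…); ÷6 both sides ⇒ div: 4*(3*x) = -96.
Step 2. [4*(3*x) = -96] divide by the outer 4 ⇒ div: 3*x = -24.
Step 3. [3*x = -24] divide by the outer 3, so div: x = -8.

Answer: x ∈ {-8}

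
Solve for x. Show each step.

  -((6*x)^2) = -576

Step 1. [-((6*x)^2) = -576] leading − — multiply by −1 ⇒ neg: (6*x)^2 = 576.
Step 2. [(6*x)^2 = 576] √ both sides: 576 ≥ 0 gives two branches, so sqrt: 6*x = 24 or -24.
Step 3. [6*x = 24 or -24] leading coefficient 6: divide by 6, so div: x = 4 or -4.

Answer: x ∈ {-4, 4}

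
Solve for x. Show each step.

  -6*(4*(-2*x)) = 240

Step 1. [-6*(4*(-2*x)) = 240] -6·(inner) — divide through by -6 ⇒ div: 4*(-2*x) = -40.
Step 2. [4*(-2*x) = -40] divide by the outer 4. So div: -2*x = -10.
Step 3. [-2*x = -10] -2 out front; divide by -2, so div: x = 5.

Answer: x ∈ {5}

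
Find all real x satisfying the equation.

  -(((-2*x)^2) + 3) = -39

Step 1. [-(((-2*x)^2) + 3) = -39] flip signs both sides. So neg: ((-2*x)^2) + 3 = 39.
Step 2. [((-2*x)^2) + 3 = 39] subtract 3: x sits inside (… + 3) ⇒ sub: (-2*x)^2 = 36.
Step 3. [(-2*x)^2 = 36] √ both sides: 36 ≥ 0 gives two branches ⇒ sqrt: -2*x = 6 or -6.
Step 4. [-2*x = 6 or -6] leading coefficient -2: divide by -2. So div: x = -3 or 3.

Answer: x ∈ {-3, 3}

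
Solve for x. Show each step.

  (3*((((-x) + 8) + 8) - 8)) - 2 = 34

Step 1. [(3*((((-x) + 8) + 8) - 8)) - 2 = 34] peel the -2: add 2 from each side. So sub: 3*((((-x) + 8) + 8) - 8) = 36.
Step 2. [3*((((-x) + 8) + 8) - 8) = 36] LHS = 3·(…); ÷3 both sides ⇒ div: (((-x) + 8) + 8) - 8 = 12.
Step 3. [(((-x) + 8) + 8) - 8 = 12] -8 is outermost — add 8 both sides, so sub: ((-x) + 8) + 8 = 20.
Step 4. [((-x) + 8) + 8 = 20] subtract 8: x sits inside (… + 8). So sub: (-x) + 8 = 12.
Step 5. [(-x) + 8 = 12] the outer +8 inverts by subtracting 8 ⇒ sub: -x = 4.
Step 6. [-x = 4] leading − — multiply by −1. So neg: x = -4.

Answer: x ∈ {-4}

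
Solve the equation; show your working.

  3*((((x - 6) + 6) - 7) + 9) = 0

Step 1. [3*((((x - 6) + 6) - 7) + 9) = 0] LHS = 3·(…); ÷3 both sides. So div: (((x - 6) + 6) - 7) + 9 = 0.
Step 2. [(((x - 6) + 6) - 7) + 9 = 0] +9 is outermost — subtract 9 both sides ⇒ sub: ((x - 6) + 6) - 7 = -9.
Step 3. [((x - 6) + 6) - 7 = -9] -7 is outermost — add 7 both sides ⇒ sub: (x - 6) + 6 = -2.
Step 4. [(x - 6) + 6 = -2] 6 comes off first (subtract 6) ⇒ sub: x - 6 = -8.
Step 5. [x - 6 = -8] peel the -6: add 6 from each side, so sub: x = -2.

Answer: x ∈ {-2}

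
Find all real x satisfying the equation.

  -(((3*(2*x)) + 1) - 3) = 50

Step 1. [-(((3*(2*x)) + 1) - 3) = 50] LHS negated; negate both sides, so neg: ((3*(2*x)) + 1) - 3 = -50.
Step 2. [((3*(2*x)) + 1) - 3 = -50] add 3: x sits inside (… - 3) ⇒ sub: (3*(2*x)) + 1 = -47.
Step 3. [(3*(2*x)) + 1 = -47] peel the +1: subtract 1 from each side ⇒ sub: 3*(2*x) = -48.
Step 4. [3*(2*x) = -48] 3·(inner) — divide through by 3, so div: 2*x = -16.
Step 5. [2*x = -16] LHS = 2·(…); ÷2 both sides. So div: x = -8.

Answer: x ∈ {-8}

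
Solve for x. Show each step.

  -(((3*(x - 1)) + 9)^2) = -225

Step 1. [-(((3*(x - 1)) + 9)^2) = -225] leading − — multiply by −1 ⇒ neg: ((3*(x - 1)) + 9)^2 = 225.
Step 2. [((3*(x - 1)) + 9)^2 = 225] LHS squared, RHS 225 ≥ 0: apply √ (±). So sqrt: (3*(x - 1)) + 9 = 15 or -15.
Step 3. [(3*(x - 1)) + 9 = 15 or -15] the outer +9 inverts by subtracting 9, so sub: 3*(x - 1) = 6 or -24.
Step 4. [3*(x - 1) = 6 or -24] 3 out front; divide by 3, so div: x - 1 = 2 or -8.
Step 5. [x - 1 = 2 or -8] 1 comes off first (add 1), so sub: x = 3 or -7.

Answer: x ∈ {-7, 3}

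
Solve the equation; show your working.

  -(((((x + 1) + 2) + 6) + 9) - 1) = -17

Step 1. [-(((((x + 1) + 2) + 6) + 9) - 1) = -17] leading − — multiply by −1, so neg: ((((x + 1) + 2) + 6) + 9) - 1 = 17.
Step 2. [((((x + 1) + 2) + 6) + 9) - 1 = 17] peel the -1: add 1 from each side. So sub: (((x + 1) + 2) + 6) + 9 = 18.
Step 3. [(((x + 1) + 2) + 6) + 9 = 18] subtract 9: x sits inside (… + 9). So sub: ((x + 1) + 2) + 6 = 9.
Step 4. [((x + 1) + 2) + 6 = 9] 6 comes off first (subtract 6). So sub: (x + 1) + 2 = 3.
Step 5. [(x + 1) + 2 = 3] 2 comes off first (subtract 2) ⇒ sub: x + 1 = 1.
Step 6. [x + 1 = 1] 1 comes off first (subtract 1). So sub: x = 0.

Answer: x ∈ {0}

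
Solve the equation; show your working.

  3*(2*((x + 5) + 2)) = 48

Step 1. [3*(2*((x + 5) + 2)) = 48] divide by the outer 3. So div: 2*((x + 5) + 2) = 16.
Step 2. [2*((x + 5) + 2) = 16] LHS = 2·(…); ÷2 both sides, so div: (x + 5) + 2 = 8.
Step 3. [(x + 5) + 2 = 8] +2 is outermost — subtract 2 both sides, so sub: x + 5 = 6.
Step 4. [x + 5 = 6] the outer +5 inverts by subtracting 5, so sub: x = 1.

Answer: x ∈ {1}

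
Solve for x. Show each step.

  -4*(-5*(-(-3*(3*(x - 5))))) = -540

Step 1. [-4*(-5*(-(-3*(3*(x - 5))))) = -540] LHS = -4·(…); ÷-4 both sides. So div: -5*(-(-3*(3*(x - 5)))) = 135.
Step 2. [-5*(-(-3*(3*(x - 5)))) = 135] divide by the outer -5 ⇒ div: -(-3*(3*(x - 5))) = -27.
Step 3. [-(-3*(3*(x - 5))) = -27] leading − — multiply by −1. So neg: -3*(3*(x - 5)) = 27.
Step 4. [-3*(3*(x - 5)) = 27] -3·(inner) — divide through by -3. So div: 3*(x - 5) = -9.
Step 5. [3*(x - 5) = -9] leading coefficient 3: divide by 3 ⇒ div: x - 5 = -3.
Step 6. [x - 5 = -3] 5 comes off first (add 5) ⇒ sub: x = 2.

Answer: x ∈ {2}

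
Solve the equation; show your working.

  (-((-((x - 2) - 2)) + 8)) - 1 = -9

Step 1. [(-((-((x - 2) - 2)) + 8)) - 1 = -9] -1 is outermost — add 1 both sides ⇒ sub: -((-((x - 2) - 2)) + 8) = -8.
Step 2. [-((-((x - 2) - 2)) + 8) = -8] LHS negated; negate both sides. So neg: (-((x - 2) - 2)) + 8 = 8.
Step 3. [(-((x - 2) - 2)) + 8 = 8] +8 is outermost — subtract 8 both sides ⇒ sub: -((x - 2) - 2) = 0.
Step 4. [-((x - 2) - 2) = 0] LHS negated; negate both sides. So neg: (x - 2) - 2 = 0.
Step 5. [(x - 2) - 2 = 0] peel the -2: add 2 from each side. So sub: x - 2 = 2.
Step 6. [x - 2 = 2] -2 is outermost — add 2 both sides. So sub: x = 4.

Answer: x ∈ {4}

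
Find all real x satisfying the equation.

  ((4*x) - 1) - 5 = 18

Step 1. [((4*x) - 1) - 5 = 18] the outer -5 inverts by adding 5, so sub: (4*x) - 1 = 23.
Step 2. [(4*x) - 1 = 23] the outer -1 inverts by adding 1, so sub: 4*x = 24.
Step 3. [4*x = 24] leading coefficient 4: divide by 4, so div: x = 6.

Answer: x ∈ {6}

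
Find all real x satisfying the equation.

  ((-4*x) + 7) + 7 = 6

Step 1. [((-4*x) + 7) + 7 = 6] subtract 7: x sits inside (… + 7). So sub: (-4*x) + 7 = -1.
Step 2. [(-4*x) + 7 = -1] 7 comes off first (subtract 7), so sub: -4*x = -8.
Step 3. [-4*x = -8] leading coefficient -4: divide by -4 ⇒ div: x = 2.

Answer: x ∈ {2}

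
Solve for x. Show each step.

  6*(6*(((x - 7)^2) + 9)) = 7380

Step 1. [6*(6*(((x - 7)^2) + 9)) = 7380] LHS = 6·(…); ÷6 both sides. So div: 6*(((x - 7)^2) + 9) = 1230.
Step 2. [6*(((x - 7)^2) + 9) = 1230] divide by the outer 6. So div: ((x - 7)^2) + 9 = 205.
Step 3. [((x - 7)^2) + 9 = 205] +9 is outermost — subtract 9 both sides, so sub: (x - 7)^2 = 196.
Step 4. [(x - 7)^2 = 196] 196 ≥ 0, LHS is (·)² — take ±√. So sqrt: x - 7 = 14 or -14.
Step 5. [x - 7 = 14 or -14] add 7: x sits inside (… - 7) ⇒ sub: x = 21 or -7.

Answer: x ∈ {-7, 21}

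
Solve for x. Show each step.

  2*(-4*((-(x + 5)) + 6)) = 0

Step 1. [2*(-4*((-(x + 5)) + 6)) = 0] leading coefficient 2: divide by 2, so div: -4*((-(x + 5)) + 6) = 0.
Step 2. [-4*((-(x + 5)) + 6) = 0] divide by the outer -4. So div: (-(x + 5)) + 6 = 0.
Step 3. [(-(x + 5)) + 6 = 0] subtract 6: x sits inside (… + 6), so sub: -(x + 5) = -6.
Step 4. [-(x + 5) = -6] LHS negated; negate both sides, so neg: x + 5 = 6.
Step 5. [x + 5 = 6] the outer +5 inverts by subtracting 5 ⇒ sub: x = 1.

Answer: x ∈ {1}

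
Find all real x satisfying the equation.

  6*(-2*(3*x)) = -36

Step 1. [6*(-2*(3*x)) = -36] LHS = 6·(…); ÷6 both sides ⇒ div: -2*(3*x) = -6.
Step 2. [-2*(3*x) = -6] -2 out front; divide by -2. So div: 3*x = 3.
Step 3. [3*x = 3] leading coefficient 3: divide by 3 ⇒ div: x = 1.

Answer: x ∈ {1}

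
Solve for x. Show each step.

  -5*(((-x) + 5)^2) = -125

Step 1. [-5*(((-x) + 5)^2) = -125] -5·(inner) — divide through by -5. So div: ((-x) + 5)^2 = 25.
Step 2. [((-x) + 5)^2 = 25] √ both sides: 25 ≥ 0 gives two branches ⇒ sqrt: (-x) + 5 = 5 or -5.
Step 3. [(-x) + 5 = 5 or -5] +5 is outermost — subtract 5 both sides ⇒ sub: -x = 0 or -10.
Step 4. [-x = 0 or -10] LHS negated; negate both sides ⇒ neg: x = 0 or 10.

Answer: x ∈ {0, 10}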